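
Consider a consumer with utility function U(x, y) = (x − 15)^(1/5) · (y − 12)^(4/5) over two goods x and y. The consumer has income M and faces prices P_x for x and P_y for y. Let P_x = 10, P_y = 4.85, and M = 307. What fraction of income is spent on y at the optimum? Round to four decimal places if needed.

Discretionary income = 307 − 15·10 − 12·4.85 = 98.8; x* = 15 + 0.2·98.8/10 = 16.976; y* = 12 + 0.8·98.8/4.85 = 28.2969.
Expenditure on y: 4.85·28.2969 = 137.24; share = 0.447.

share on y = 0.447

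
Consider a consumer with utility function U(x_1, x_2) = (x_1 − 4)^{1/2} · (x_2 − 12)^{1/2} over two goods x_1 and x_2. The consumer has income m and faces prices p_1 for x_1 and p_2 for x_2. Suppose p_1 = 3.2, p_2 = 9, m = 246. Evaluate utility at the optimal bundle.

MRS = (x_2−12)/(x_1−4). Tangency with p_1/p_2 gives x_2−12 = (p_1/p_2)·(x_1−4).
After buying the subsistence bundle (4, 12), a share 0.5 of the remaining income goes to x_1: x_1* = 4 + 0.5·(m − 4p_1 − 12p_2)/p_1.
Discretionary income = 246 − 4·3.2 − 12·9 = 125.2; x_1* = 4 + 0.5·125.2/3.2 = 23.5625; x_2* = 12 + 0.5·125.2/9 = 18.9556.
Utility at the optimum: U(23.5625, 18.9556) = 11.6648.

V = 11.6648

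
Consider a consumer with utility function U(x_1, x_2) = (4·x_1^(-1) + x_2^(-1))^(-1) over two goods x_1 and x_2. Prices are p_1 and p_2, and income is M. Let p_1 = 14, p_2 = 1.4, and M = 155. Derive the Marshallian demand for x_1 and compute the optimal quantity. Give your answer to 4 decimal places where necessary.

x_1* = 9.5599

From the CES first-order condition, 4·(x_2/x_1)^(2) = p_1/p_2.
Solve for the ratio: x_2/x_1 = [(1/4)·p_1/p_2]^(0.5).
Substitute x_2 = (x_2/x_1)·x_1 into the budget: x_1* = M/(p_1 + p_2·(x_2/x_1)).
Numerically x_2/x_1 = 1.581139, so x_1* = 155/(14 + 1.4·1.581139) = 9.5599.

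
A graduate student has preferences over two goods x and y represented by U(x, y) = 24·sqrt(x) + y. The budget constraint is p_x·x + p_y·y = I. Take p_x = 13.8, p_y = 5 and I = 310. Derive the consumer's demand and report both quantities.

Set MRS = p_x/p_y: 12·x^(−1/2) = p_x/p_y.
Thus x* = (12·p_y/p_x)² — independent of I — with the rest of income spent on y.
Plugging in: x* = (12·5/13.8)² = 18.9036, y* = 9.8261.

x* = 18.9036, y* = 9.8261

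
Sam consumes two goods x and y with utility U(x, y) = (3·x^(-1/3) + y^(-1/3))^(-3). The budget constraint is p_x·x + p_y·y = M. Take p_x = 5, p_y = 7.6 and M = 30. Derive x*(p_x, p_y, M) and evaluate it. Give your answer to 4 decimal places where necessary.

MRS = MU_x/MU_y = 3·(y/x)^(4/3). Set equal to p_x/p_y.
Solve for the ratio: y/x = [(1/3)·p_x/p_y]^(0.75).
Substitute y = (y/x)·x into the budget: x* = M/(p_x + p_y·(y/x)).
Numerically y/x = 0.320462, so x* = 30/(5 + 7.6·0.320462) = 4.0347.

x* = 4.0347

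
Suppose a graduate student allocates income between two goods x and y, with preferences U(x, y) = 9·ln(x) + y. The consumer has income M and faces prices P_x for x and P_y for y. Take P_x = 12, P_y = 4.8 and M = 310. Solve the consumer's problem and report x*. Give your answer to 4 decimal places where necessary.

Set MRS = P_x/P_y: (9/x)/1 = P_x/P_y.
So x*(P_x,P_y) = 9·P_y/P_x, independent of income; and y* = (M − 9·P_y)/P_y.
At the given prices: x* = 9·4.8/12 = 3.6.

x* = 3.6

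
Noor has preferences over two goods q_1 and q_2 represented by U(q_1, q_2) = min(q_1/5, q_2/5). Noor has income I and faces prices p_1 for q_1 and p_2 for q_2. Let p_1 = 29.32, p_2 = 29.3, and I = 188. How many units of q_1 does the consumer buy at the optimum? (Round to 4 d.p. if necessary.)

q_1* = 3.2071

Leontief preferences: the optimum is at the kink where q_1/5 = q_2/5, i.e. q_2 = q_1.
Budget: p_1·q_1 + p_2·q_1 = I, so (5·p_1 + 5·p_2)·q_1 = 5·I.
Demand: q_1*(p_1,p_2,I) = 5·I/(5·p_1 + 5·p_2), q_2* = 5·I/(5·p_1 + 5·p_2).
Here 5·29.32 + 5·29.3 = 293.1, giving q_1* = 3.2071.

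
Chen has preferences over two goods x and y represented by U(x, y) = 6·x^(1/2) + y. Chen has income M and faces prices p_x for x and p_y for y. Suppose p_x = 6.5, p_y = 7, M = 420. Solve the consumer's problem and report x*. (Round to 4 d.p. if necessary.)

x* = 10.4379

Set MRS = p_x/p_y: 3·x^(−1/2) = p_x/p_y.
Solve: √x = 3·p_y/p_x, so x*(p_x,p_y) = (3·p_y/p_x)², and y* = (M − p_x·x*)/p_y.
Plugging in: x* = (3·7/6.5)² = 10.4379.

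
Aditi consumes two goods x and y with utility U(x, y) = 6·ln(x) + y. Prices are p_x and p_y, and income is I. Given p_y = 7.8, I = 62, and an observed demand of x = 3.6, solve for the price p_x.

p_x = 13

Set MRS = p_x/p_y: (6/x)/1 = p_x/p_y.
So x*(p_x,p_y) = 6·p_y/p_x, independent of income; and y* = (I − 6·p_y)/p_y.
Set x* = 3.6 in the demand function and solve for p_x: p_x = 13.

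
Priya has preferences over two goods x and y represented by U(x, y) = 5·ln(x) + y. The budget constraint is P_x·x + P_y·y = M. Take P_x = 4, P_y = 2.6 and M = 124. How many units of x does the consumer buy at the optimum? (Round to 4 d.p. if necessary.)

Set MRS = P_x/P_y: (5/x)/1 = P_x/P_y.
So x*(P_x,P_y) = 5·P_y/P_x, independent of income; and y* = (M − 5·P_y)/P_y.
At the given prices: x* = 5·2.6/4 = 3.25.

x* = 3.25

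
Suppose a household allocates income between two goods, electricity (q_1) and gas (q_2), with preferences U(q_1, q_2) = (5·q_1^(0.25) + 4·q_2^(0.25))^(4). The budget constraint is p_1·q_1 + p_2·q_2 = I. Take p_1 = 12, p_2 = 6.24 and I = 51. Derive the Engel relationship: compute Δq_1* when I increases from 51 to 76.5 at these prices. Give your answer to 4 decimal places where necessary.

Δq_1* = 1.1047

MRS = MU_q_1/MU_q_2 = (5/4)·(q_2/q_1)^(0.75). Set equal to p_1/p_2.
Solve for the ratio: q_2/q_1 = [(4/5)·p_1/p_2]^(4/3).
Substitute q_2 = (q_2/q_1)·q_1 into the budget: q_1* = I/(p_1 + p_2·(q_2/q_1)).
Numerically q_2/q_1 = 1.776024, so q_1* = 51/(12 + 6.24·1.776024) = 2.2095.
At I' = 76.5: q_1* = 3.3142. Change: 3.3142 − 2.2095 = 1.1047.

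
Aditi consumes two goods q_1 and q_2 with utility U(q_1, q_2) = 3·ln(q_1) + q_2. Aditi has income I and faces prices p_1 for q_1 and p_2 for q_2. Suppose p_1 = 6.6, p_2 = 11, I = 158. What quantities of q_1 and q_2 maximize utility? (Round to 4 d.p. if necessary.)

MU_q_1 = 3/q_1, MU_q_2 = 1. Tangency: 3/q_1 = p_1/p_2.
So q_1*(p_1,p_2) = 3·p_2/p_1, independent of income; and q_2* = (I − 3·p_2)/p_2.
At the given prices: q_1* = 3·11/6.6 = 5, and q_2* = 11.3636.

q_1* = 5, q_2* = 11.3636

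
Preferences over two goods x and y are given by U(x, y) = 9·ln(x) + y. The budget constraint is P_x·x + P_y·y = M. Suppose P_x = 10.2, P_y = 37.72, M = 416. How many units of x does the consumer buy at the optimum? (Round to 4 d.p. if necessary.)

x* = 33.2824

At the given prices: x* = 9·37.72/10.2 = 33.2824.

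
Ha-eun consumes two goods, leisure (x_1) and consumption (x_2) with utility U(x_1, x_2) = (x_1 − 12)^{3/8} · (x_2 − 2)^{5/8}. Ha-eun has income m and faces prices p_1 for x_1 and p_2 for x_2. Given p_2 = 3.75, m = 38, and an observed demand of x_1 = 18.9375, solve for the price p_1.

This is Cobb-Douglas in (x_1−12, x_2−2): tangency gives 0.375·p_2·(x_2−2) = 0.625·p_1·(x_1−12).
After buying the subsistence bundle (12, 2), a share 0.375 of the remaining income goes to x_1: x_1* = 12 + 0.375·(m − 12p_1 − 2p_2)/p_1.
Set x_1* = 18.9375 in the demand function and solve for p_1: p_1 = 1.

p_1 = 1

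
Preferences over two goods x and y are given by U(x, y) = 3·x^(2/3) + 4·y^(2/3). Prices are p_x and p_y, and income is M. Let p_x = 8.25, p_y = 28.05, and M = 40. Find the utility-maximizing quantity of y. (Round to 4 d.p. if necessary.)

y* = 0.2427

From the CES first-order condition, (3/4)·(y/x)^(1/3) = p_x/p_y.
Hence y/x = ((4/3)·p_x/p_y)^(1/(1/3)), i.e. raised to the 3 power.
With the ratio pinned down, the budget gives x* = M/(p_x + p_y·(y/x)) and y* = (y/x)·x*.
Numerically y/x = 0.060309, so x* = 40/(8.25 + 28.05·0.060309) = 4.0235 and y* = 0.060309·4.0235 = 0.2427.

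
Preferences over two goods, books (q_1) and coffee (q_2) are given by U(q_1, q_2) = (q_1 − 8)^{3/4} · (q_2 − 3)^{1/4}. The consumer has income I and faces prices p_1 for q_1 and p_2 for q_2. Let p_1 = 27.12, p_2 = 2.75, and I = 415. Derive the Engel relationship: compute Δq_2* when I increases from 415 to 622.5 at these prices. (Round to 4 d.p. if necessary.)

Substituting into the budget: q_1* = 8 + 0.75·(I − 8·p_1 − 3·p_2)/p_1, and q_2* = 3 + 0.25·(…)/p_2.
Discretionary income = 415 − 8·27.12 − 3·2.75 = 189.79; q_2* = 3 + 0.25·189.79/2.75 = 20.2536.
At I' = 622.5: q_2* = 39.1173. Change: 39.1173 − 20.2536 = 18.8636.

Δq_2* = 18.8636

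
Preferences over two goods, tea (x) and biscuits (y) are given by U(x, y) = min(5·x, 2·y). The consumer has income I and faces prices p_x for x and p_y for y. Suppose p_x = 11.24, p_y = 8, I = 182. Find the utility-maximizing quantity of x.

Leontief preferences: the optimum is at the kink where x/2 = y/5, i.e. y = (5/2)·x.
Budget: p_x·x + p_y·(5/2)·x = I, so (2·p_x + 5·p_y)·x = 2·I.
Demand: x*(p_x,p_y,I) = 2·I/(2·p_x + 5·p_y), y* = 5·I/(2·p_x + 5·p_y).
Here 2·11.24 + 5·8 = 62.48, giving x* = 5.8259.

x* = 5.8259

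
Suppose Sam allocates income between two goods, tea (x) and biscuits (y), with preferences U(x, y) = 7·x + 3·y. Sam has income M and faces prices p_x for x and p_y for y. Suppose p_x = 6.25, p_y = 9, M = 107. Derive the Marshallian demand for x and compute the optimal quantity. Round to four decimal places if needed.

x* = 17.12

x gives more utility per dollar, so spend all income on x: x* = M/p_x, y* = 0.
Numerically: x* = 17.12, y* = 0.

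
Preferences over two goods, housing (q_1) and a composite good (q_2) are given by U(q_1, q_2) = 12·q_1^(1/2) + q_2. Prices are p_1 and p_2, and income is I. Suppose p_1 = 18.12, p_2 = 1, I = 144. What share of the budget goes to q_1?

share on q_1 = 0.0138

Utility is quasi-linear in q_2; the FOC for q_1 is 6/√q_1 = p_1/p_2.
Thus q_1* = (6·p_2/p_1)² — independent of I — with the rest of income spent on q_2.
Plugging in: q_1* = (6·1/18.12)² = 0.1096, q_2* = 142.0132.
Expenditure on q_1: 18.12·0.1096 = 1.9868; share = 0.0138.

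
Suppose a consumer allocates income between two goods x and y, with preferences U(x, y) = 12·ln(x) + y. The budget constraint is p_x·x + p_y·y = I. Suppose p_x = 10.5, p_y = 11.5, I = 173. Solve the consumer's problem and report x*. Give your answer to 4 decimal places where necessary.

x* = 13.1429

So x*(p_x,p_y) = 12·p_y/p_x, independent of income; and y* = (I − 12·p_y)/p_y.
At the given prices: x* = 12·11.5/10.5 = 13.1429.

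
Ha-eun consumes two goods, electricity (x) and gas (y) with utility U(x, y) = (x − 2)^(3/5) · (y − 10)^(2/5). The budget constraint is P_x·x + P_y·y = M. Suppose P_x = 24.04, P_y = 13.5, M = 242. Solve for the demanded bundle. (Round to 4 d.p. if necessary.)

MRS = (3/2)·(y−10)/(x−2). Tangency with P_x/P_y gives y−10 = (2/3)·(P_x/P_y)·(x−2).
Substituting into the budget: x* = 2 + 0.6·(M − 2·P_x − 10·P_y)/P_x, and y* = 10 + 0.4·(…)/P_y.
Discretionary income = 242 − 2·24.04 − 10·13.5 = 58.92; x* = 2 + 0.6·58.92/24.04 = 3.4705; y* = 10 + 0.4·58.92/13.5 = 11.7458.

x* = 3.4705, y* = 11.7458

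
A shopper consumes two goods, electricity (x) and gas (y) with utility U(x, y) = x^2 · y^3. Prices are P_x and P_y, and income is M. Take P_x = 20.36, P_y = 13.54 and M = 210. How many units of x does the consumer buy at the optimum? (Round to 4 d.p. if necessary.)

x* = 4.1257

The MRS is (2/3)·y/x. Set MRS = P_x/P_y.
So 2·P_y·y = 3·P_x·x; combined with the budget, a share 0.4 of income goes to x.
Demand: x*(P_x,P_y,M) = 0.4·M/P_x and y* = 0.6·M/P_y.
At P_x=20.36, P_y=13.54, M=210: x* = 0.4·210/20.36 = 4.1257.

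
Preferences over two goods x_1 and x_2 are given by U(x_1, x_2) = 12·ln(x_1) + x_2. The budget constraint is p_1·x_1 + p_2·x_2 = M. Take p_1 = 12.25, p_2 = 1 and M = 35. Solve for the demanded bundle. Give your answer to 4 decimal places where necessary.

MU_x_1 = 12/x_1, MU_x_2 = 1. Tangency: 12/x_1 = p_1/p_2.
So x_1*(p_1,p_2) = 12·p_2/p_1, independent of income; and x_2* = (M − 12·p_2)/p_2.
At the given prices: x_1* = 12·1/12.25 = 0.9796, and x_2* = 23.

x_1* = 0.9796, x_2* = 23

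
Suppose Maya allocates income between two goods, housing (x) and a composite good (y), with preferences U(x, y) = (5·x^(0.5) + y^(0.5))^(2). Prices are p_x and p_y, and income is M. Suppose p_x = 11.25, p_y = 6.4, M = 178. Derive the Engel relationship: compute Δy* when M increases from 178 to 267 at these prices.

From the CES first-order condition, 5·(y/x)^(0.5) = p_x/p_y.
Hence y/x = ((1/5)·p_x/p_y)^(1/(0.5)), i.e. raised to the 2 power.
Substitute y = (y/x)·x into the budget: x* = M/(p_x + p_y·(y/x)).
Numerically y/x = 0.123596, so x* = 178/(11.25 + 6.4·0.123596) = 14.7828 and y* = 0.123596·14.7828 = 1.8271.
At M' = 267: y* = 2.7406. Change: 2.7406 − 1.8271 = 0.9135.

Δy* = 0.9135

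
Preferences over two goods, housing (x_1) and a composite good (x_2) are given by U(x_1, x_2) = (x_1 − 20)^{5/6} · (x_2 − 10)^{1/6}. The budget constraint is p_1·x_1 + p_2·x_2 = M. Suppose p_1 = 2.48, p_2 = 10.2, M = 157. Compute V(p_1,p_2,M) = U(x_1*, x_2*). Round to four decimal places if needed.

V = 1.0962

After buying the subsistence bundle (20, 10), a share 5/6 of the remaining income goes to x_1: x_1* = 20 + 5/6·(M − 20p_1 − 10p_2)/p_1.
Discretionary income = 157 − 20·2.48 − 10·10.2 = 5.4; x_1* = 20 + 5/6·5.4/2.48 = 21.8145; x_2* = 10 + 1/6·5.4/10.2 = 10.0882.
Utility at the optimum: U(21.8145, 10.0882) = 1.0962.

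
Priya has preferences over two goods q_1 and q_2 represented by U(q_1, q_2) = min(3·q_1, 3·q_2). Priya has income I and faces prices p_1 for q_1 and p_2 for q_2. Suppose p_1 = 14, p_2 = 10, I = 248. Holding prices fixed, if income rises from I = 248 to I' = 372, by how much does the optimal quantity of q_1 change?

Leontief preferences: the optimum is at the kink where q_1/3 = q_2/3, i.e. q_2 = q_1.
Budget: p_1·q_1 + p_2·q_1 = I, so (3·p_1 + 3·p_2)·q_1 = 3·I.
Demand: q_1*(p_1,p_2,I) = 3·I/(3·p_1 + 3·p_2), q_2* = 3·I/(3·p_1 + 3·p_2).
Here 3·14 + 3·10 = 72, giving q_1* = 10.3333.
At I' = 372: q_1* = 15.5. Change: 15.5 − 10.3333 = 5.1667.

Δq_1* = 5.1667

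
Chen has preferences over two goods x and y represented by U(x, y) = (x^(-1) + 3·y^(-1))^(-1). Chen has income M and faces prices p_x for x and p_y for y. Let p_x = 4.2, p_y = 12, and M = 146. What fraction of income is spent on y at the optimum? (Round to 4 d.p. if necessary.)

share on y = 0.7454

MU_x ∝ x^(-2), MU_y ∝ 3·y^(-2), so MRS = (1/3)·(y/x)^(2) = p_x/p_y.
Solve for the ratio: y/x = [3·p_x/p_y]^(0.5).
Substitute y = (y/x)·x into the budget: x* = M/(p_x + p_y·(y/x)).
Numerically y/x = 1.024695, so x* = 146/(4.2 + 12·1.024695) = 8.8504 and y* = 1.024695·8.8504 = 9.069.
Expenditure on y: 12·9.069 = 108.8281; share = 0.7454.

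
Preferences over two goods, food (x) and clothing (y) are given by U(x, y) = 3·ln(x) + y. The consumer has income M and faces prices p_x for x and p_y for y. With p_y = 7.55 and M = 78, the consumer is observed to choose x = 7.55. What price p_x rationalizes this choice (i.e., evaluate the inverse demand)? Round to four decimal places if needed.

MU_x = 3/x, MU_y = 1. Tangency: 3/x = p_x/p_y.
So x*(p_x,p_y) = 3·p_y/p_x, independent of income; and y* = (M − 3·p_y)/p_y.
Set x* = 7.55 in the demand function and solve for p_x: p_x = 3.

p_x = 3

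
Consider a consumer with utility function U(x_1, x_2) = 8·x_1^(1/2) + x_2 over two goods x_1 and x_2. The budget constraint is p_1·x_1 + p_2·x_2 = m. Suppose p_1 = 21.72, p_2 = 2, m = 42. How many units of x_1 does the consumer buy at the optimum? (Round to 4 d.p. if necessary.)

Set MRS = p_1/p_2: 4·x_1^(−1/2) = p_1/p_2.
Solve: √x_1 = 4·p_2/p_1, so x_1*(p_1,p_2) = (4·p_2/p_1)², and x_2* = (m − p_1·x_1*)/p_2.
Plugging in: x_1* = (4·2/21.72)² = 0.1357.

x_1* = 0.1357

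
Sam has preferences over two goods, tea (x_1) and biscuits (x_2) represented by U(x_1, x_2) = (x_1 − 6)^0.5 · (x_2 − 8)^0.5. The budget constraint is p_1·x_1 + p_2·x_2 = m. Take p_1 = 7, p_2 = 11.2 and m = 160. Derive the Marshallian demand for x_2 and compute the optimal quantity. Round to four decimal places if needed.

x_2* = 9.2679

This is Cobb-Douglas in (x_1−6, x_2−8): tangency gives 0.5·p_2·(x_2−8) = 0.5·p_1·(x_1−6).
After buying the subsistence bundle (6, 8), a share 0.5 of the remaining income goes to x_1: x_1* = 6 + 0.5·(m − 6p_1 − 8p_2)/p_1.
Discretionary income = 160 − 6·7 − 8·11.2 = 28.4; x_2* = 8 + 0.5·28.4/11.2 = 9.2679.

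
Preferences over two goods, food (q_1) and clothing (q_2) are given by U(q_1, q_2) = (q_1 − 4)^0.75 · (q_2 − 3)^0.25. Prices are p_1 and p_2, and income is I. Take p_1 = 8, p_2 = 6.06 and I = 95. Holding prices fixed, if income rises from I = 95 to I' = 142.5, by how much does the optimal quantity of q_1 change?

MRS = 3·(q_2−3)/(q_1−4). Tangency with p_1/p_2 gives q_2−3 = (1/3)·(p_1/p_2)·(q_1−4).
After buying the subsistence bundle (4, 3), a share 0.75 of the remaining income goes to q_1: q_1* = 4 + 0.75·(I − 4p_1 − 3p_2)/p_1.
Discretionary income = 95 − 4·8 − 3·6.06 = 44.82; q_1* = 4 + 0.75·44.82/8 = 8.2019.
At I' = 142.5: q_1* = 12.655. Change: 12.655 − 8.2019 = 4.4531.

Δq_1* = 4.4531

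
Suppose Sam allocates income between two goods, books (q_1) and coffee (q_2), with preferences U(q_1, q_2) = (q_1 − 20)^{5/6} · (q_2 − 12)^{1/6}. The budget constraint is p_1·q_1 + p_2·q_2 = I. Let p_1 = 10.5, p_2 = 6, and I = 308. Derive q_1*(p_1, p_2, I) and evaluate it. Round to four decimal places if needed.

MRS = 5·(q_2−12)/(q_1−20). Tangency with p_1/p_2 gives q_2−12 = (1/5)·(p_1/p_2)·(q_1−20).
Substituting into the budget: q_1* = 20 + 5/6·(I − 20·p_1 − 12·p_2)/p_1, and q_2* = 12 + 1/6·(…)/p_2.
Discretionary income = 308 − 20·10.5 − 12·6 = 26; q_1* = 20 + 5/6·26/10.5 = 22.0635.

q_1* = 22.0635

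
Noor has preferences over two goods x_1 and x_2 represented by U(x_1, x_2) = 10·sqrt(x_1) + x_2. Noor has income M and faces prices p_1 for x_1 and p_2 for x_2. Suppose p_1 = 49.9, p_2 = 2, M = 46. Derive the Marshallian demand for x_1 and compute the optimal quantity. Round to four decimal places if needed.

MU_x_1 = 5/√x_1, MU_x_2 = 1. Tangency: 5/√x_1 = p_1/p_2.
Solve: √x_1 = 5·p_2/p_1, so x_1*(p_1,p_2) = (5·p_2/p_1)², and x_2* = (M − p_1·x_1*)/p_2.
Plugging in: x_1* = (5·2/49.9)² = 0.0402.

x_1* = 0.0402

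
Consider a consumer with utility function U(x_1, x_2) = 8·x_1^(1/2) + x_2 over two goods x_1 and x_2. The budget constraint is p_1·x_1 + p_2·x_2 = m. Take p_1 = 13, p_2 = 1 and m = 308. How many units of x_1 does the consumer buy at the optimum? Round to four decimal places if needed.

MU_x_1 = 4/√x_1, MU_x_2 = 1. Tangency: 4/√x_1 = p_1/p_2.
Solve: √x_1 = 4·p_2/p_1, so x_1*(p_1,p_2) = (4·p_2/p_1)², and x_2* = (m − p_1·x_1*)/p_2.
Plugging in: x_1* = (4·1/13)² = 0.0947.

x_1* = 0.0947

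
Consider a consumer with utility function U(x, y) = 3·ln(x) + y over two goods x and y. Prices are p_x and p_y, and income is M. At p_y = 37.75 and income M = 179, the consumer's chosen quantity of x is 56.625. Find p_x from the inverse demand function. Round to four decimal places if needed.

MU_x = 3/x, MU_y = 1. Tangency: 3/x = p_x/p_y.
So x*(p_x,p_y) = 3·p_y/p_x, independent of income; and y* = (M − 3·p_y)/p_y.
Set x* = 56.625 in the demand function and solve for p_x: p_x = 2.

p_x = 2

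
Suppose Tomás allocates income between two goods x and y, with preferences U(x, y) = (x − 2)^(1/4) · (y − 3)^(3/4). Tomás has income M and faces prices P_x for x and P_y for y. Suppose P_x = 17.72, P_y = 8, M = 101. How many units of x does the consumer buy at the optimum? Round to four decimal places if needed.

x* = 2.5863

Let x' = x−2, y' = y−3. MRS = (1/3)·y'/x' = P_x/P_y.
After buying the subsistence bundle (2, 3), a share 0.25 of the remaining income goes to x: x* = 2 + 0.25·(M − 2P_x − 3P_y)/P_x.
Discretionary income = 101 − 2·17.72 − 3·8 = 41.56; x* = 2 + 0.25·41.56/17.72 = 2.5863.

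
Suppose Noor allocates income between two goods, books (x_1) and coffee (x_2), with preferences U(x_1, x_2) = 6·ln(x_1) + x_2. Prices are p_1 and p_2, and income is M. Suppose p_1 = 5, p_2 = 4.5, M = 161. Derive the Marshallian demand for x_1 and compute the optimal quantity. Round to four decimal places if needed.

x_1* = 5.4

Set MRS = p_1/p_2: (6/x_1)/1 = p_1/p_2.
So x_1*(p_1,p_2) = 6·p_2/p_1, independent of income; and x_2* = (M − 6·p_2)/p_2.
At the given prices: x_1* = 6·4.5/5 = 5.4.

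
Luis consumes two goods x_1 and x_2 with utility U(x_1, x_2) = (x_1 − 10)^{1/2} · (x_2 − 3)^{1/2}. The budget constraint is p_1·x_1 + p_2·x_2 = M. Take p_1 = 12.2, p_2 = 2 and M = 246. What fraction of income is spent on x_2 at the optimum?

Substituting into the budget: x_1* = 10 + 0.5·(M − 10·p_1 − 3·p_2)/p_1, and x_2* = 3 + 0.5·(…)/p_2.
Discretionary income = 246 − 10·12.2 − 3·2 = 118; x_1* = 10 + 0.5·118/12.2 = 14.8361; x_2* = 3 + 0.5·118/2 = 32.5.
Expenditure on x_2: 2·32.5 = 65; share = 0.2642.

share on x_2 = 0.2642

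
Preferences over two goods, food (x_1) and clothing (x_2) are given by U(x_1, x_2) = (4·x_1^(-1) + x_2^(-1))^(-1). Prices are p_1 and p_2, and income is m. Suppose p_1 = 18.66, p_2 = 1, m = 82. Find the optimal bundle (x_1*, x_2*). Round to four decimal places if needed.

x_1* = 3.9385, x_2* = 8.5067

MU_x_1 ∝ 4·x_1^(-2), MU_x_2 ∝ x_2^(-2), so MRS = 4·(x_2/x_1)^(2) = p_1/p_2.
Solve for the ratio: x_2/x_1 = [(1/4)·p_1/p_2]^(0.5).
With the ratio pinned down, the budget gives x_1* = m/(p_1 + p_2·(x_2/x_1)) and x_2* = (x_2/x_1)·x_1*.
Numerically x_2/x_1 = 2.159861, so x_1* = 82/(18.66 + 1·2.159861) = 3.9385 and x_2* = 2.159861·3.9385 = 8.5067.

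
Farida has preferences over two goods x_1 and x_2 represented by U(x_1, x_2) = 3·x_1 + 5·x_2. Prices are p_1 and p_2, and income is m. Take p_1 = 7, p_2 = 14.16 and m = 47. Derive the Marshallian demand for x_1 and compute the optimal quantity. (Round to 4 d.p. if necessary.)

x_1* = 6.7143

Numerically: x_1* = 6.7143, x_2* = 0.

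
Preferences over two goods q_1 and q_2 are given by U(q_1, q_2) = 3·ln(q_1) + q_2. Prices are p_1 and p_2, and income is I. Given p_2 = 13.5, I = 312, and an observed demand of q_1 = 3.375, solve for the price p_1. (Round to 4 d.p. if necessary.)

MU_q_1 = 3/q_1, MU_q_2 = 1. Tangency: 3/q_1 = p_1/p_2.
So q_1*(p_1,p_2) = 3·p_2/p_1, independent of income; and q_2* = (I − 3·p_2)/p_2.
Set q_1* = 3.375 in the demand function and solve for p_1: p_1 = 12.

p_1 = 12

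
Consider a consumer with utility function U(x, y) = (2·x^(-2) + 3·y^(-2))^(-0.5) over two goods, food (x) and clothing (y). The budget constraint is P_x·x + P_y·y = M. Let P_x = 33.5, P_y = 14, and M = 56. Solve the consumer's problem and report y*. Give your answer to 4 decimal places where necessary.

MRS = MU_x/MU_y = (2/3)·(y/x)^(3). Set equal to P_x/P_y.
Solve for the ratio: y/x = [(3/2)·P_x/P_y]^(1/3).
Substitute y = (y/x)·x into the budget: x* = M/(P_x + P_y·(y/x)).
Numerically y/x = 1.531097, so x* = 56/(33.5 + 14·1.531097) = 1.0194 and y* = 1.531097·1.0194 = 1.5608.

y* = 1.5608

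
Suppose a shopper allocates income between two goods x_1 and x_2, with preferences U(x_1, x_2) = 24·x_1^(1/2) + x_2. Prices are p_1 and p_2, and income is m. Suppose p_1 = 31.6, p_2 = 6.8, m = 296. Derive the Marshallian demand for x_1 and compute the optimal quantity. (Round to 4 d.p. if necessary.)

Utility is quasi-linear in x_2; the FOC for x_1 is 12/√x_1 = p_1/p_2.
Solve: √x_1 = 12·p_2/p_1, so x_1*(p_1,p_2) = (12·p_2/p_1)², and x_2* = (m − p_1·x_1*)/p_2.
Plugging in: x_1* = (12·6.8/31.6)² = 6.6682.

x_1* = 6.6682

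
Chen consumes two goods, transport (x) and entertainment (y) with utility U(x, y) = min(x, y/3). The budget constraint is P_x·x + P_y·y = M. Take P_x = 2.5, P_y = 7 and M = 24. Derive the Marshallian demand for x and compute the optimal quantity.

With perfect complements, no substitution: consume in ratio x:y = 1:3.
Budget: P_x·x + P_y·3·x = M, so (P_x + 3·P_y)·x = M.
Demand: x*(P_x,P_y,M) = M/(P_x + 3·P_y), y* = 3·M/(P_x + 3·P_y).
Here 2.5 + 3·7 = 23.5, giving x* = 1.0213.

x* = 1.0213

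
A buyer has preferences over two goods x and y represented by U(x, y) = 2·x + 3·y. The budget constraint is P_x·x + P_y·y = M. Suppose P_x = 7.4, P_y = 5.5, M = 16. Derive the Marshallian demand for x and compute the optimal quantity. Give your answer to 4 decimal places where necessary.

x* = 0

Linear utility — the consumer picks whichever good has higher MU/price: 2/7.4 = 0.2703 vs 3/5.5 = 0.5455.
y gives more utility per dollar, so spend all income on y: y* = M/P_y, x* = 0.
Numerically: x* = 0, y* = 2.9091.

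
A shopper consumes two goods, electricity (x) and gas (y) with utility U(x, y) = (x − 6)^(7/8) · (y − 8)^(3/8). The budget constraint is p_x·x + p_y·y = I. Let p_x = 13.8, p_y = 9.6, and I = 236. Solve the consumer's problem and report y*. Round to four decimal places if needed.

Discretionary income = 236 − 6·13.8 − 8·9.6 = 76.4; y* = 8 + 0.3·76.4/9.6 = 10.3875.

y* = 10.3875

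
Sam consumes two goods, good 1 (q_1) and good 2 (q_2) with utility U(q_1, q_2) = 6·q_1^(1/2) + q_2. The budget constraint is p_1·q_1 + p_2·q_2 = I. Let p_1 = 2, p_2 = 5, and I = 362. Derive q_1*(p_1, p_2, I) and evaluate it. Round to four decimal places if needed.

q_1* = 56.25

Utility is quasi-linear in q_2; the FOC for q_1 is 3/√q_1 = p_1/p_2.
Solve: √q_1 = 3·p_2/p_1, so q_1*(p_1,p_2) = (3·p_2/p_1)², and q_2* = (I − p_1·q_1*)/p_2.
Plugging in: q_1* = (3·5/2)² = 56.25.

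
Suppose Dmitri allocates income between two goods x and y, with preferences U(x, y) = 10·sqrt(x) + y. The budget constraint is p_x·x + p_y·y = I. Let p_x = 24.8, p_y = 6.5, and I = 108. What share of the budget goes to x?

share on x = 0.3944

Set MRS = p_x/p_y: 5·x^(−1/2) = p_x/p_y.
Thus x* = (5·p_y/p_x)² — independent of I — with the rest of income spent on y.
Plugging in: x* = (5·6.5/24.8)² = 1.7174, y* = 10.063.
Expenditure on x: 24.8·1.7174 = 42.5907; share = 0.3944.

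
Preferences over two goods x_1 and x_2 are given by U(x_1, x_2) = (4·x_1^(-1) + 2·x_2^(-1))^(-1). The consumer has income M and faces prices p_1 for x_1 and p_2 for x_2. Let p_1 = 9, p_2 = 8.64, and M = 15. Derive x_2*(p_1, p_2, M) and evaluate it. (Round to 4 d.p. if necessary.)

x_2* = 0.7105

MU_x_1 ∝ 4·x_1^(-2), MU_x_2 ∝ 2·x_2^(-2), so MRS = 2·(x_2/x_1)^(2) = p_1/p_2.
Solve for the ratio: x_2/x_1 = [(1/2)·p_1/p_2]^(0.5).
Substitute x_2 = (x_2/x_1)·x_1 into the budget: x_1* = M/(p_1 + p_2·(x_2/x_1)).
Numerically x_2/x_1 = 0.721688, so x_1* = 15/(9 + 8.64·0.721688) = 0.9846 and x_2* = 0.721688·0.9846 = 0.7105.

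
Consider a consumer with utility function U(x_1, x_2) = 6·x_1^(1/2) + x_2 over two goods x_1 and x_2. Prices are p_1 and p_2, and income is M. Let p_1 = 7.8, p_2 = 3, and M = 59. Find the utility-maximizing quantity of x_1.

x_1* = 1.3314

MU_x_1 = 3/√x_1, MU_x_2 = 1. Tangency: 3/√x_1 = p_1/p_2.
Thus x_1* = (3·p_2/p_1)² — independent of M — with the rest of income spent on x_2.
Plugging in: x_1* = (3·3/7.8)² = 1.3314.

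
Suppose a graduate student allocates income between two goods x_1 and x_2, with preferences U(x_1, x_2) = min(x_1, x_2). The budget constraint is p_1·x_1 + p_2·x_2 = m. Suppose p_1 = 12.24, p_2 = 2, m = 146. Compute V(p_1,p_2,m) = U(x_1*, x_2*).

V = 10.2528

With perfect complements, no substitution: consume in ratio x_1:x_2 = 1:1.
Budget: p_1·x_1 + p_2·x_1 = m, so (p_1 + p_2)·x_1 = m.
Demand: x_1*(p_1,p_2,m) = m/(p_1 + p_2), x_2* = m/(p_1 + p_2).
Here 12.24 + 2 = 14.24, giving x_1* = 10.2528 and x_2* = 10.2528.
Utility at the optimum: U(10.2528, 10.2528) = 10.2528.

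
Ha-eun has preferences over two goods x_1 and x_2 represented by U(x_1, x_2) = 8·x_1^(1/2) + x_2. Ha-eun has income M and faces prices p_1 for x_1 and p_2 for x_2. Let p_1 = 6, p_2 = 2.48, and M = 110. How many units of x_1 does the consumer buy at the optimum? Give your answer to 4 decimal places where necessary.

x_1* = 2.7335

Utility is quasi-linear in x_2; the FOC for x_1 is 4/√x_1 = p_1/p_2.
Thus x_1* = (4·p_2/p_1)² — independent of M — with the rest of income spent on x_2.
Plugging in: x_1* = (4·2.48/6)² = 2.7335.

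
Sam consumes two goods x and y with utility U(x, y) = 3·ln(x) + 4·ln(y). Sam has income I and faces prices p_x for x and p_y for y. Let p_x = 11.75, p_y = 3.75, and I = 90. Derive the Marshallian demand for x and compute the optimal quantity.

x* = 3.2827

MU_x/MU_y = (3·y)/(4·x); tangency sets this equal to p_x/p_y.
Rearranging, p_y·y = (4/3)·p_x·x. Substituting into the budget gives p_x·x·(1 + (4/3)) = I.
Demand: x*(p_x,p_y,I) = 3/7·I/p_x and y* = 4/7·I/p_y.
At p_x=11.75, p_y=3.75, I=90: x* = 3/7·90/11.75 = 3.2827.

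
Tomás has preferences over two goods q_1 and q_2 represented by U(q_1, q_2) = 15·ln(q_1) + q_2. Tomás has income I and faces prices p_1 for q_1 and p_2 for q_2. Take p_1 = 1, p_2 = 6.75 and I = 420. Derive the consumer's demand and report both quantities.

Set MRS = p_1/p_2: (15/q_1)/1 = p_1/p_2.
So q_1*(p_1,p_2) = 15·p_2/p_1, independent of income; and q_2* = (I − 15·p_2)/p_2.
At the given prices: q_1* = 15·6.75/1 = 101.25, and q_2* = 47.2222.

q_1* = 101.25, q_2* = 47.2222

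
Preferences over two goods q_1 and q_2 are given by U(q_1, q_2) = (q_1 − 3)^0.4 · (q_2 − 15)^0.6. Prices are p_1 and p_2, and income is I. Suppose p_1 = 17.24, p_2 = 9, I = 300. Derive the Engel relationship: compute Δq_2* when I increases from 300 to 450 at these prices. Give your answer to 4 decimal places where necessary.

Δq_2* = 10

This is Cobb-Douglas in (q_1−3, q_2−15): tangency gives 0.4·p_2·(q_2−15) = 0.6·p_1·(q_1−3).
After buying the subsistence bundle (3, 15), a share 0.4 of the remaining income goes to q_1: q_1* = 3 + 0.4·(I − 3p_1 − 15p_2)/p_1.
Discretionary income = 300 − 3·17.24 − 15·9 = 113.28; q_2* = 15 + 0.6·113.28/9 = 22.552.
At I' = 450: q_2* = 32.552. Change: 32.552 − 22.552 = 10.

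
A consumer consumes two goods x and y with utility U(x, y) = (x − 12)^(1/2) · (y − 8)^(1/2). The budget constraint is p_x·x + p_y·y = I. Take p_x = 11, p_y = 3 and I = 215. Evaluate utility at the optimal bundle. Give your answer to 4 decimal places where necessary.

V = 5.1353

After buying the subsistence bundle (12, 8), a share 0.5 of the remaining income goes to x: x* = 12 + 0.5·(I − 12p_x − 8p_y)/p_x.
Discretionary income = 215 − 12·11 − 8·3 = 59; x* = 12 + 0.5·59/11 = 14.6818; y* = 8 + 0.5·59/3 = 17.8333.
Utility at the optimum: U(14.6818, 17.8333) = 5.1353.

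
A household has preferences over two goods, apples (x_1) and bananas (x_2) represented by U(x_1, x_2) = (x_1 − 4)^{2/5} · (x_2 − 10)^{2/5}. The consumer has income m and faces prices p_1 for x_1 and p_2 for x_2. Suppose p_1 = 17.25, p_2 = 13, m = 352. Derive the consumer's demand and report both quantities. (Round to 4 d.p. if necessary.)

Let x_1' = x_1−4, x_2' = x_2−10. MRS = x_2'/x_1' = p_1/p_2.
Substituting into the budget: x_1* = 4 + 0.5·(m − 4·p_1 − 10·p_2)/p_1, and x_2* = 10 + 0.5·(…)/p_2.
Discretionary income = 352 − 4·17.25 − 10·13 = 153; x_1* = 4 + 0.5·153/17.25 = 8.4348; x_2* = 10 + 0.5·153/13 = 15.8846.

x_1* = 8.4348, x_2* = 15.8846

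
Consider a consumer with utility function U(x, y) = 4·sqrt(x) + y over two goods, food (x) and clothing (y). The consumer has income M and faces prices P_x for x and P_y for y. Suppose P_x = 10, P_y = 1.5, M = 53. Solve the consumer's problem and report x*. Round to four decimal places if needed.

Set MRS = P_x/P_y: 2·x^(−1/2) = P_x/P_y.
Solve: √x = 2·P_y/P_x, so x*(P_x,P_y) = (2·P_y/P_x)², and y* = (M − P_x·x*)/P_y.
Plugging in: x* = (2·1.5/10)² = 0.09.

x* = 0.09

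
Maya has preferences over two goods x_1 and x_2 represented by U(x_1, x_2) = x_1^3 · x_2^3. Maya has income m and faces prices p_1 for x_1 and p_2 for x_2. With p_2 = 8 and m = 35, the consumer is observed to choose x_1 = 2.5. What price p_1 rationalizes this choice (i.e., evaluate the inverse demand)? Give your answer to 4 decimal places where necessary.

Tangency: MRS = x_2/x_1 = p_1/p_2.
So 3·p_2·x_2 = 3·p_1·x_1; combined with the budget, a share 0.5 of income goes to x_1.
Demand: x_1*(p_1,p_2,m) = 0.5·m/p_1 and x_2* = 0.5·m/p_2.
Set x_1* = 2.5 in the demand function and solve for p_1: p_1 = 7.

p_1 = 7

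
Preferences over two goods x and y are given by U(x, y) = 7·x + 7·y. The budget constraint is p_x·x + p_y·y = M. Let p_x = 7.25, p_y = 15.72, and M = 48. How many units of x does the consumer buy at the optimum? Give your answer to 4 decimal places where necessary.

Perfect substitutes: compare marginal utility per dollar. 7/p_x vs 7/p_y → 0.9655 vs 0.4453.
x gives more utility per dollar, so spend all income on x: x* = M/p_x, y* = 0.
Numerically: x* = 6.6207, y* = 0.

x* = 6.6207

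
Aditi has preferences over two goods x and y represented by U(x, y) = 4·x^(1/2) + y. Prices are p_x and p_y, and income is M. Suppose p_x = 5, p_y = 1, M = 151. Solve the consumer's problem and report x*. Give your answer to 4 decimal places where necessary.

MU_x = 2/√x, MU_y = 1. Tangency: 2/√x = p_x/p_y.
Thus x* = (2·p_y/p_x)² — independent of M — with the rest of income spent on y.
Plugging in: x* = (2·1/5)² = 0.16.

x* = 0.16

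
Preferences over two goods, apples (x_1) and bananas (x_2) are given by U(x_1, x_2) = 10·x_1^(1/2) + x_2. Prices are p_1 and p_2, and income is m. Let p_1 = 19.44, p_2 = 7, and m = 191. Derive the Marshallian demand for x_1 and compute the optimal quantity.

Set MRS = p_1/p_2: 5·x_1^(−1/2) = p_1/p_2.
Solve: √x_1 = 5·p_2/p_1, so x_1*(p_1,p_2) = (5·p_2/p_1)², and x_2* = (m − p_1·x_1*)/p_2.
Plugging in: x_1* = (5·7/19.44)² = 3.2415.

x_1* = 3.2415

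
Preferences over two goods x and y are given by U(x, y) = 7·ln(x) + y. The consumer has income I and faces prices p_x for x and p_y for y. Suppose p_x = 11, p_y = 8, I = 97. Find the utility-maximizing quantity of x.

x* = 5.0909

MU_x = 7/x, MU_y = 1. Tangency: 7/x = p_x/p_y.
So x*(p_x,p_y) = 7·p_y/p_x, independent of income; and y* = (I − 7·p_y)/p_y.
At the given prices: x* = 7·8/11 = 5.0909.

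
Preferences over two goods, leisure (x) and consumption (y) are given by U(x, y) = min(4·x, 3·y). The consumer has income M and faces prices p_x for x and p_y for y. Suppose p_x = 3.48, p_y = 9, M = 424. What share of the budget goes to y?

Leontief preferences: the optimum is at the kink where x/3 = y/4, i.e. y = (4/3)·x.
Budget: p_x·x + p_y·(4/3)·x = M, so (3·p_x + 4·p_y)·x = 3·M.
Demand: x*(p_x,p_y,M) = 3·M/(3·p_x + 4·p_y), y* = 4·M/(3·p_x + 4·p_y).
Here 3·3.48 + 4·9 = 46.44, giving x* = 27.3902 and y* = 36.5202.
Expenditure on y: 9·36.5202 = 328.6822; share = 0.7752.

share on y = 0.7752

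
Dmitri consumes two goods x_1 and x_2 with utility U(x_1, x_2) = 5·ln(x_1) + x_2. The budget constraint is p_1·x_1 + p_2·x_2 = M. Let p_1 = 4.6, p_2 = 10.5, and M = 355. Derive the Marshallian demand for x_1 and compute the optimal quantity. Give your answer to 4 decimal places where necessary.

Set MRS = p_1/p_2: (5/x_1)/1 = p_1/p_2.
So x_1*(p_1,p_2) = 5·p_2/p_1, independent of income; and x_2* = (M − 5·p_2)/p_2.
At the given prices: x_1* = 5·10.5/4.6 = 11.413.

x_1* = 11.413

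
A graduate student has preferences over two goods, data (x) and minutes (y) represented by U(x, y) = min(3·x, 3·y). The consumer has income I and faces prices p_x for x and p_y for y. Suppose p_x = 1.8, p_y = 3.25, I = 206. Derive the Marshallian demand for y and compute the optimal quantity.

Demand: x*(p_x,p_y,I) = 3·I/(3·p_x + 3·p_y), y* = 3·I/(3·p_x + 3·p_y).
Here 3·1.8 + 3·3.25 = 15.15, giving y* = 40.7921.

y* = 40.7921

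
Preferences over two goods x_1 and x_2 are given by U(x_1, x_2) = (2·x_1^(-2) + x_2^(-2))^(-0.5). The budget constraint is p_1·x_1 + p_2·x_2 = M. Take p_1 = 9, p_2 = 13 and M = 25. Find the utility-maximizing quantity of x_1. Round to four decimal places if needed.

MRS = MU_x_1/MU_x_2 = 2·(x_2/x_1)^(3). Set equal to p_1/p_2.
Solve for the ratio: x_2/x_1 = [(1/2)·p_1/p_2]^(1/3).
Substitute x_2 = (x_2/x_1)·x_1 into the budget: x_1* = M/(p_1 + p_2·(x_2/x_1)).
Numerically x_2/x_1 = 0.702139, so x_1* = 25/(9 + 13·0.702139) = 1.3791.

x_1* = 1.3791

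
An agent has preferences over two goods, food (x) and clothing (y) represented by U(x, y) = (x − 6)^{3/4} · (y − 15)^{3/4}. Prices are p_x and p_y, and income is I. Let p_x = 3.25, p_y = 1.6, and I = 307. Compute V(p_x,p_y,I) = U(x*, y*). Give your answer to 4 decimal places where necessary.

V = 439.1607

After buying the subsistence bundle (6, 15), a share 0.5 of the remaining income goes to x: x* = 6 + 0.5·(I − 6p_x − 15p_y)/p_x.
Discretionary income = 307 − 6·3.25 − 15·1.6 = 263.5; x* = 6 + 0.5·263.5/3.25 = 46.5385; y* = 15 + 0.5·263.5/1.6 = 97.3438.
Utility at the optimum: U(46.5385, 97.3438) = 439.1607.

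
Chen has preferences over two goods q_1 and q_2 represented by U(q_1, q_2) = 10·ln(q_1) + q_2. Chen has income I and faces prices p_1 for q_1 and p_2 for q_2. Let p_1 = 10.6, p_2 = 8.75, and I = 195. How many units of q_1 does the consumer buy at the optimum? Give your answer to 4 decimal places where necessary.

q_1* = 8.2547

So q_1*(p_1,p_2) = 10·p_2/p_1, independent of income; and q_2* = (I − 10·p_2)/p_2.
At the given prices: q_1* = 10·8.75/10.6 = 8.2547.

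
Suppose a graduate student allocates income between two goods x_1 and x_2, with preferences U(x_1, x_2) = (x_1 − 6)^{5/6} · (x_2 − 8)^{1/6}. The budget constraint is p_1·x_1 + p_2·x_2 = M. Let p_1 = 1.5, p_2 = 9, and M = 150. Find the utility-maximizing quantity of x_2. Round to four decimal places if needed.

Let x_1' = x_1−6, x_2' = x_2−8. MRS = 5·x_2'/x_1' = p_1/p_2.
Substituting into the budget: x_1* = 6 + 5/6·(M − 6·p_1 − 8·p_2)/p_1, and x_2* = 8 + 1/6·(…)/p_2.
Discretionary income = 150 − 6·1.5 − 8·9 = 69; x_2* = 8 + 1/6·69/9 = 9.2778.

x_2* = 9.2778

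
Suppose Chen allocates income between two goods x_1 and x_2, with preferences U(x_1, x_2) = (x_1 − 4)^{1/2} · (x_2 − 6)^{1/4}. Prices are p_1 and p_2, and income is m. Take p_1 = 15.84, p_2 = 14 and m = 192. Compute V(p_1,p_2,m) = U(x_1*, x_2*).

V = 1.3917

Discretionary income = 192 − 4·15.84 − 6·14 = 44.64; x_1* = 4 + 2/3·44.64/15.84 = 5.8788; x_2* = 6 + 1/3·44.64/14 = 7.0629.
Utility at the optimum: U(5.8788, 7.0629) = 1.3917.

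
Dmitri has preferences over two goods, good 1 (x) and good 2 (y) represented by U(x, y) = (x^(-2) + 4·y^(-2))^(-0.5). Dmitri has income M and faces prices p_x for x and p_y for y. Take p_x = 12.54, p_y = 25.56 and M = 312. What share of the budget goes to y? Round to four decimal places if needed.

Substitute y = (y/x)·x into the budget: x* = M/(p_x + p_y·(y/x)).
Numerically y/x = 1.251984, so x* = 312/(12.54 + 25.56·1.251984) = 7.0048 and y* = 1.251984·7.0048 = 8.7699.
Expenditure on y: 25.56·8.7699 = 224.1595; share = 0.7185.

share on y = 0.7185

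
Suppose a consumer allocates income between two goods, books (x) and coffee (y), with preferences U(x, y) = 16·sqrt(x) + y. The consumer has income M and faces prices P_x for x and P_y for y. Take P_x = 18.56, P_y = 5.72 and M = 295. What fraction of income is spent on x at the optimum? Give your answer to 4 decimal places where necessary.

share on x = 0.3824

Plugging in: x* = (8·5.72/18.56)² = 6.0788, y* = 31.8493.
Expenditure on x: 18.56·6.0788 = 112.8221; share = 0.3824.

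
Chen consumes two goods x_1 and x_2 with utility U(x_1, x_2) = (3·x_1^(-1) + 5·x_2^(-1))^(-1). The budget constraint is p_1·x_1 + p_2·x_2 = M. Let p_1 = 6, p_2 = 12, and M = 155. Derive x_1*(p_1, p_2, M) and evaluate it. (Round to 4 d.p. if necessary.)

MU_x_1 ∝ 3·x_1^(-2), MU_x_2 ∝ 5·x_2^(-2), so MRS = (3/5)·(x_2/x_1)^(2) = p_1/p_2.
Hence x_2/x_1 = ((5/3)·p_1/p_2)^(1/(2)), i.e. raised to the 0.5 power.
Substitute x_2 = (x_2/x_1)·x_1 into the budget: x_1* = M/(p_1 + p_2·(x_2/x_1)).
Numerically x_2/x_1 = 0.912871, so x_1* = 155/(6 + 12·0.912871) = 9.1421.

x_1* = 9.1421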